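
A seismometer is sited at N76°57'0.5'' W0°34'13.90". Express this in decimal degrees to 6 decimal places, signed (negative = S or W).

76.950139, -0.570528

φ: 76 + 57/60 + 0.5/3600 = 76.9501389
N → positive
Longitude: 0° + 34/60 + 13.9/3600 = 0 + 0.566667 + 0.003861 = 0.5705278
W ⇒ negate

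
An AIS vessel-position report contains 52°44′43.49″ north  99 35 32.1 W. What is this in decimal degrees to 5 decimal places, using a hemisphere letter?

52.74541° N, 99.59225° W

φ: 44′ + 43.49″ = 44.72483′; 52 + 44.72483/60 = 52.745414
Longitude: 99° + 35/60 + 32.1/3600 = 99 + 0.583333 + 0.008917 = 99.592250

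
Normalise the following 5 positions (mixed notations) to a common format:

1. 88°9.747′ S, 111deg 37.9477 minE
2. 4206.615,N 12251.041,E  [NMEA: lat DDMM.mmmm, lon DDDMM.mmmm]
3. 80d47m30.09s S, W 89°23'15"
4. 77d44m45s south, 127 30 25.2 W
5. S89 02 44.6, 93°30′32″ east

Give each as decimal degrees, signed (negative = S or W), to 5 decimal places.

1. -88.16245, 111.63246
2. 42.11025, 122.85068
3. -80.79169, -89.38750
4. -77.74583, -127.50700
5. -89.04572, 93.50889

Point 1:
  Latitude: 88 + 9.747/60 = 88.162450
  S ⇒ negate
  Lon: 111 + 37.9477/60 = 111.632462
  E → positive
Point 2:
  Lat: degrees = first 2 digits = 42, minutes = 6.615; 42 + 6.615/60 = 42.110250
  N → positive
  Lon: degrees = first 3 digits = 122, minutes = 51.041; 122 + 51.041/60 = 122.850683
  E → positive
Point 3:
  Lat: 80° + 47/60 + 30.09/3600 = 80 + 0.783333 + 0.008358 = 80.791692
  S ⇒ negate
  Longitude: 23′ + 15″ = 23.25000′; 89 + 23.25000/60 = 89.387500
  W → negative
Point 4:
  Lat: 77° + 44/60 + 45/3600 = 77 + 0.733333 + 0.012500 = 77.745833
  S ⇒ negate
  λ: 127° + 30/60 + 25.2/3600 = 127 + 0.500000 + 0.007000 = 127.507000
  hemisphere W, so the sign is −
Point 5:
  φ: 89° + 2/60 + 44.6/3600 = 89 + 0.033333 + 0.012389 = 89.045722
  S → negative
  λ: 93° + 30/60 + 32/3600 = 93 + 0.500000 + 0.008889 = 93.508889
  E → positive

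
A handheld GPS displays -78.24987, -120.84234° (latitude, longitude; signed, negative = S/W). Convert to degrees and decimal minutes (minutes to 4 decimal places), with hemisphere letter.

Latitude is negative → S; |value| = 78.249870
φ: minutes = (78.249870 − 78) × 60 = 14.992200
Longitude is negative → W; |value| = 120.842340
λ: minutes = (120.842340 − 120) × 60 = 50.540400

78° 14.9922′ S, 120° 50.5404′ W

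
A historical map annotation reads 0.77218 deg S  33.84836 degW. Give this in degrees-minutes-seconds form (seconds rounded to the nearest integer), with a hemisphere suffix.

φ: 0.772180 × 60 = 46.33080′ → 46′, remainder × 60 = 19.85″
Longitude: 0.848360° → 50.90160′; 0.90160 × 60 = 54.10″

0°46′20″ S, 33°50′54″ W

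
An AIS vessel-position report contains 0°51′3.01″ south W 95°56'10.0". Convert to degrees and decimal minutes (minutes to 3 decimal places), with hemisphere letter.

0° 51.050′ S, 95° 56.167′ W

Latitude: seconds/60 = 0.05017; minutes = 51 + 0.05017 = 51.05017
Lon: 56 + 10/60 = 56.16667′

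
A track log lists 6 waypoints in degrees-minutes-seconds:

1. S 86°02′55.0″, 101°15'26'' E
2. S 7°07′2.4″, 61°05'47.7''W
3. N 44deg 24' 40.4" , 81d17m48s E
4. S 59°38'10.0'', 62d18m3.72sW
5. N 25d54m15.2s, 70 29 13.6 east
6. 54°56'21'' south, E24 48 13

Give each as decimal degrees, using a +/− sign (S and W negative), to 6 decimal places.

1. -86.048611, 101.257222
2. -7.117333, -61.096583
3. 44.411222, 81.296667
4. -59.636111, -62.301033
5. 25.904222, 70.487111
6. -54.939167, 24.803611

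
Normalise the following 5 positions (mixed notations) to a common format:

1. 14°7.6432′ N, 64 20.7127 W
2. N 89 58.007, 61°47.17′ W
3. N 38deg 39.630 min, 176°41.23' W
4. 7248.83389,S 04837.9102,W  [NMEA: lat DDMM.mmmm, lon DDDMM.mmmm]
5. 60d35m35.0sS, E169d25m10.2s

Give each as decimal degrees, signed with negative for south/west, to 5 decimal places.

Point 1:
  φ: 7.6432′ = 0.127387°; total 14.127387
  N → positive
  Lon: 20.7127′ = 0.345212°; total 64.345212
  W → negative
Point 2:
  Lat: 58.007′ = 0.966783°; total 89.966783
  N ⇒ keep positive
  λ: 47.17′ = 0.786167°; total 61.786167
  W → negative
Point 3:
  Latitude: 39.63′ = 0.660500°; total 38.660500
  N → positive
  Longitude: 176 + 41.23/60 = 176.687167
  W → negative
Point 4:
  Latitude: degrees = first 2 digits = 72, minutes = 48.83389; 72 + 48.83389/60 = 72.813898
  hemisphere S, so the sign is −
  Longitude: degrees = first 3 digits = 48, minutes = 37.9102; 48 + 37.9102/60 = 48.631837
  hemisphere W, so the sign is −
Point 5:
  φ: 60 + 35/60 + 35/3600 = 60.593056
  hemisphere S, so the sign is −
  Lon: 169 + 25/60 + 10.2/3600 = 169.419500
  E → positive

1. 14.12739, -64.34521
2. 89.96678, -61.78617
3. 38.66050, -176.68717
4. -72.81390, -48.63184
5. -60.59306, 169.41950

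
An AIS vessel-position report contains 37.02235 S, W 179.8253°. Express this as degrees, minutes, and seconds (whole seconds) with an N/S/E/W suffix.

37°01′20″ S, 179°49′31″ W

Lat: 0.022350° → 1.34100′; 0.34100 × 60 = 20.46″
Lon: 0.825300° → 49.51800′; 0.51800 × 60 = 31.08″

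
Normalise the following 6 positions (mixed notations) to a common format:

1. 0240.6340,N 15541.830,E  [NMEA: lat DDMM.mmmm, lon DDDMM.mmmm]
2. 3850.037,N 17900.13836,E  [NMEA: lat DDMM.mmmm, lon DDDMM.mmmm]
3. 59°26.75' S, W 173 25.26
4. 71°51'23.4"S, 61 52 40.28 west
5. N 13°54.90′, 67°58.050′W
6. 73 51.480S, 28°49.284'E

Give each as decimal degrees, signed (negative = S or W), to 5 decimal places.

Point 1:
  φ: split at 2 digits → 02° and 40.634′; 2 + 40.634/60 = 2.677233
  N → positive
  λ: degrees = first 3 digits = 155, minutes = 41.83; 155 + 41.83/60 = 155.697167
  E ⇒ keep positive
Point 2:
  Latitude: degrees = first 2 digits = 38, minutes = 50.037; 38 + 50.037/60 = 38.833950
  N → positive
  Longitude: degrees = first 3 digits = 179, minutes = 0.13836; 179 + 0.13836/60 = 179.002306
  E ⇒ keep positive
Point 3:
  Latitude: 26.75′ = 0.445833°; total 59.445833
  hemisphere S, so the sign is −
  Longitude: 25.26′ = 0.421000°; total 173.421000
  W → negative
Point 4:
  φ: 71° + 51/60 + 23.4/3600 = 71 + 0.850000 + 0.006500 = 71.856500
  S → negative
  Longitude: 61 + 52/60 + 40.28/3600 = 61.877856
  W → negative
Point 5:
  Lat: 13 + 54.9/60 = 13.915000
  N → positive
  Longitude: 58.05′ = 0.967500°; total 67.967500
  hemisphere W, so the sign is −
Point 6:
  φ: 51.48′ = 0.858000°; total 73.858000
  hemisphere S, so the sign is −
  Lon: 49.284′ = 0.821400°; total 28.821400
  E → positive

1. 2.67723, 155.69717
2. 38.83395, 179.00231
3. -59.44583, -173.42100
4. -71.85650, -61.87786
5. 13.91500, -67.96750
6. -73.85800, 28.82140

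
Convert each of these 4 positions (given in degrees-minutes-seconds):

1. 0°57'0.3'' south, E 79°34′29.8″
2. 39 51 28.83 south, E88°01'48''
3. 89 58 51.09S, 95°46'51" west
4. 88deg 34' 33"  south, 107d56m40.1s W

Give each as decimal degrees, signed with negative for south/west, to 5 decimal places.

Point 1:
  Lat: 0 + 57/60 + 0.3/3600 = 0.950083
  S → negative
  λ: 79° + 34/60 + 29.8/3600 = 79 + 0.566667 + 0.008278 = 79.574944
  E → positive
Point 2:
  Lat: 39° + 51/60 + 28.83/3600 = 39 + 0.850000 + 0.008008 = 39.858008
  S ⇒ negate
  Lon: 88 + 1/60 + 48/3600 = 88.030000
  E → positive
Point 3:
  Latitude: 89° + 58/60 + 51.09/3600 = 89 + 0.966667 + 0.014192 = 89.980858
  S → negative
  Lon: 95 + 46/60 + 51/3600 = 95.780833
  hemisphere W, so the sign is −
Point 4:
  Latitude: 88 + 34/60 + 33/3600 = 88.575833
  S ⇒ negate
  λ: 56′ + 40.1″ = 56.66833′; 107 + 56.66833/60 = 107.944472
  W ⇒ negate

1. -0.95008, 79.57494
2. -39.85801, 88.03000
3. -89.98086, -95.78083
4. -88.57583, -107.94447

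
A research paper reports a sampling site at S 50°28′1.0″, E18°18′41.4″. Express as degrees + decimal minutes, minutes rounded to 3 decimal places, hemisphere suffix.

Lat: 28 + 1/60 = 28.01667′
Longitude: seconds/60 = 0.69000; minutes = 18 + 0.69000 = 18.69000

50° 28.017′ S, 18° 18.690′ E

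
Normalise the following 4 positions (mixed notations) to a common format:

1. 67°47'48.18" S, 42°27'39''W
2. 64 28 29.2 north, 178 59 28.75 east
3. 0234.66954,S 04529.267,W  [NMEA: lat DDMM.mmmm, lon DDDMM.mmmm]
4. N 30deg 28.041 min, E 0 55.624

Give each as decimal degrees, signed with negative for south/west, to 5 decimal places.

Point 1:
  Latitude: 47′ + 48.18″ = 47.80300′; 67 + 47.80300/60 = 67.796717
  S → negative
  Longitude: 42° + 27/60 + 39/3600 = 42 + 0.450000 + 0.010833 = 42.460833
  hemisphere W, so the sign is −
Point 2:
  Latitude: 28′ + 29.2″ = 28.48667′; 64 + 28.48667/60 = 64.474778
  N ⇒ keep positive
  λ: 178 + 59/60 + 28.75/3600 = 178.991319
  E ⇒ keep positive
Point 3:
  φ: degrees = first 2 digits = 2, minutes = 34.66954; 2 + 34.66954/60 = 2.577826
  S ⇒ negate
  λ: degrees = first 3 digits = 45, minutes = 29.267; 45 + 29.267/60 = 45.487783
  W → negative
Point 4:
  Lat: 28.041′ = 0.467350°; total 30.467350
  N ⇒ keep positive
  Lon: 55.624′ = 0.927067°; total 0.927067
  E ⇒ keep positive

1. -67.79672, -42.46083
2. 64.47478, 178.99132
3. -2.57783, -45.48778
4. 30.46735, 0.92707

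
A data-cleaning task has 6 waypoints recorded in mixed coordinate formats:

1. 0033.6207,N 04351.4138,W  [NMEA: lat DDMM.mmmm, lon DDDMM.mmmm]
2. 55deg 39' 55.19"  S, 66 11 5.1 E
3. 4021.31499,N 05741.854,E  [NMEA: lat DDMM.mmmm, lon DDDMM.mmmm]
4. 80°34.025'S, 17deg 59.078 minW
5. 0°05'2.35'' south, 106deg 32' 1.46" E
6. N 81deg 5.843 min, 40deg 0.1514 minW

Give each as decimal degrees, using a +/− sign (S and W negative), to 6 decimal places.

1. 0.560345, -43.856897
2. -55.665331, 66.184750
3. 40.355250, 57.697567
4. -80.567083, -17.984633
5. -0.083986, 106.533739
6. 81.097383, -40.002523

Point 1:
  φ: split at 2 digits → 00° and 33.6207′; 0 + 33.6207/60 = 0.5603450
  N → positive
  Longitude: degrees = first 3 digits = 43, minutes = 51.4138; 43 + 51.4138/60 = 43.8568967
  hemisphere W, so the sign is −
Point 2:
  Latitude: 55 + 39/60 + 55.19/3600 = 55.6653306
  S → negative
  Longitude: 66 + 11/60 + 5.1/3600 = 66.1847500
  E ⇒ keep positive
Point 3:
  Lat: split at 2 digits → 40° and 21.31499′; 40 + 21.31499/60 = 40.3552498
  N → positive
  Lon: degrees = first 3 digits = 57, minutes = 41.854; 57 + 41.854/60 = 57.6975667
  E → positive
Point 4:
  Latitude: 34.025′ = 0.567083°; total 80.5670833
  S ⇒ negate
  λ: 17 + 59.078/60 = 17.9846333
  W ⇒ negate
Point 5:
  φ: 0° + 5/60 + 2.35/3600 = 0 + 0.083333 + 0.000653 = 0.0839861
  S → negative
  Lon: 106° + 32/60 + 1.46/3600 = 106 + 0.533333 + 0.000406 = 106.5337389
  E → positive
Point 6:
  Latitude: 81 + 5.843/60 = 81.0973833
  N ⇒ keep positive
  Longitude: 0.1514′ = 0.002523°; total 40.0025233
  hemisphere W, so the sign is −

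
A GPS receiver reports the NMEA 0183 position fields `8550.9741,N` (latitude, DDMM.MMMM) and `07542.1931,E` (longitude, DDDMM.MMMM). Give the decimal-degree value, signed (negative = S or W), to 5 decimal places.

85.84957, 75.70322

Lat: split at 2 digits → 85° and 50.9741′; 85 + 50.9741/60 = 85.849568
N ⇒ keep positive
λ: split at 3 digits → 075° and 42.1931′; 75 + 42.1931/60 = 75.703218
E ⇒ keep positive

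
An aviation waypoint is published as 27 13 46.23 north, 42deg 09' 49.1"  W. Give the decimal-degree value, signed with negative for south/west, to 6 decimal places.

27.229508, -42.163639

Latitude: 13′ + 46.23″ = 13.77050′; 27 + 13.77050/60 = 27.2295083
N ⇒ keep positive
Lon: 42 + 9/60 + 49.1/3600 = 42.1636389
hemisphere W, so the sign is −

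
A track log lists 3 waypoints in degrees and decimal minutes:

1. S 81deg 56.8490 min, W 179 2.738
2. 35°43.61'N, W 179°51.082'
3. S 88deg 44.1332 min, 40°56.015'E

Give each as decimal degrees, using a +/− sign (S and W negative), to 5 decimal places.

1. -81.94748, -179.04563
2. 35.72683, -179.85137
3. -88.73555, 40.93358

Point 1:
  Lat: 81 + 56.849/60 = 81.947483
  S → negative
  Longitude: 179 + 2.738/60 = 179.045633
  W ⇒ negate
Point 2:
  φ: 35 + 43.61/60 = 35.726833
  N ⇒ keep positive
  λ: 51.082′ = 0.851367°; total 179.851367
  W → negative
Point 3:
  Lat: 44.1332′ = 0.735553°; total 88.735553
  S → negative
  Lon: 40 + 56.015/60 = 40.933583
  E → positive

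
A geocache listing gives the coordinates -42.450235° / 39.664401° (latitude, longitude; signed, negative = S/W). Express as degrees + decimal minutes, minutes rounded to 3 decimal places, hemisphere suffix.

Latitude is negative → S; |value| = 42.450235
Latitude: 42° + 0.450235 × 60 = 42° 27.01410′
λ: fractional part 0.664401 → 39.86406 minutes

42° 27.014′ S, 39° 39.864′ E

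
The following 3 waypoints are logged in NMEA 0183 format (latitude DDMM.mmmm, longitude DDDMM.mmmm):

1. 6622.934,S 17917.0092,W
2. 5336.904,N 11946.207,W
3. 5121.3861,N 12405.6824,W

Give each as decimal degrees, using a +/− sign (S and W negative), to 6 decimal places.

Point 1:
  Lat: degrees = first 2 digits = 66, minutes = 22.934; 66 + 22.934/60 = 66.3822333
  S → negative
  Longitude: split at 3 digits → 179° and 17.0092′; 179 + 17.0092/60 = 179.2834867
  W → negative
Point 2:
  Lat: degrees = first 2 digits = 53, minutes = 36.904; 53 + 36.904/60 = 53.6150667
  N ⇒ keep positive
  Longitude: degrees = first 3 digits = 119, minutes = 46.207; 119 + 46.207/60 = 119.7701167
  hemisphere W, so the sign is −
Point 3:
  φ: degrees = first 2 digits = 51, minutes = 21.3861; 51 + 21.3861/60 = 51.3564350
  N → positive
  λ: split at 3 digits → 124° and 5.6824′; 124 + 5.6824/60 = 124.0947067
  hemisphere W, so the sign is −

1. -66.382233, -179.283487
2. 53.615067, -119.770117
3. 51.356435, -124.094707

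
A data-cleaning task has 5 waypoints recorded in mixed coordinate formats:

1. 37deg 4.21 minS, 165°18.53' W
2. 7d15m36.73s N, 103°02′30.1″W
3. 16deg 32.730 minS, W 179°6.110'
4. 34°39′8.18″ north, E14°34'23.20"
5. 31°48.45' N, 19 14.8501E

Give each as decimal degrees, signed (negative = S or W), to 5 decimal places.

Point 1:
  Lat: 37 + 4.21/60 = 37.070167
  hemisphere S, so the sign is −
  Longitude: 18.53′ = 0.308833°; total 165.308833
  hemisphere W, so the sign is −
Point 2:
  Lat: 7° + 15/60 + 36.73/3600 = 7 + 0.250000 + 0.010203 = 7.260203
  N → positive
  Lon: 103° + 2/60 + 30.1/3600 = 103 + 0.033333 + 0.008361 = 103.041694
  W → negative
Point 3:
  Lat: 16 + 32.73/60 = 16.545500
  S → negative
  λ: 6.11′ = 0.101833°; total 179.101833
  hemisphere W, so the sign is −
Point 4:
  Lat: 34 + 39/60 + 8.18/3600 = 34.652272
  N → positive
  λ: 14° + 34/60 + 23.2/3600 = 14 + 0.566667 + 0.006444 = 14.573111
  E ⇒ keep positive
Point 5:
  Lat: 31 + 48.45/60 = 31.807500
  N → positive
  Longitude: 19 + 14.8501/60 = 19.247502
  E → positive

1. -37.07017, -165.30883
2. 7.26020, -103.04169
3. -16.54550, -179.10183
4. 34.65227, 14.57311
5. 31.80750, 19.24750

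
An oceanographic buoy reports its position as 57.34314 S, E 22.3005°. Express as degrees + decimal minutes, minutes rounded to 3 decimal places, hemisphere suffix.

57° 20.588′ S, 22° 18.030′ E

Lat: 57° + 0.343140 × 60 = 57° 20.58840′
Lon: minutes = (22.300500 − 22) × 60 = 18.03000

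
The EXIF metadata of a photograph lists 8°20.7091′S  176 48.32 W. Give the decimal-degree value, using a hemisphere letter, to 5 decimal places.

8.34515° S, 176.80533° W

Lat: 20.7091′ = 0.345152°; total 8.345152
λ: 176 + 48.32/60 = 176.805333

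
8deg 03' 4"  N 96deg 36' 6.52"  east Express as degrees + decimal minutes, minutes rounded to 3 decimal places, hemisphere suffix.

φ: seconds/60 = 0.06667; minutes = 3 + 0.06667 = 3.06667
λ: seconds/60 = 0.10867; minutes = 36 + 0.10867 = 36.10867

8° 3.067′ N, 96° 36.109′ E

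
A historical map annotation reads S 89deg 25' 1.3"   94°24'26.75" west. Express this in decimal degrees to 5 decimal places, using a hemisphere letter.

Latitude: 89° + 25/60 + 1.3/3600 = 89 + 0.416667 + 0.000361 = 89.417028
Longitude: 24′ + 26.75″ = 24.44583′; 94 + 24.44583/60 = 94.407431

89.41703° S, 94.40743° W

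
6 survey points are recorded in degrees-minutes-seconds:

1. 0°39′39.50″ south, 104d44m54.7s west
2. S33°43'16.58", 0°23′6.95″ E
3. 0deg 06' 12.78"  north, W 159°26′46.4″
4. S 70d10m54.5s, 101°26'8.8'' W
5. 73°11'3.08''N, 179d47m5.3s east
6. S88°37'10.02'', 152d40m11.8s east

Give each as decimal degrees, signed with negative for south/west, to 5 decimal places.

1. -0.66097, -104.74853
2. -33.72127, 0.38526
3. 0.10355, -159.44622
4. -70.18181, -101.43578
5. 73.18419, 179.78481
6. -88.61945, 152.66994

Point 1:
  Lat: 39′ + 39.5″ = 39.65833′; 0 + 39.65833/60 = 0.660972
  S ⇒ negate
  Longitude: 104 + 44/60 + 54.7/3600 = 104.748528
  W ⇒ negate
Point 2:
  Lat: 43′ + 16.58″ = 43.27633′; 33 + 43.27633/60 = 33.721272
  S ⇒ negate
  Lon: 0° + 23/60 + 6.95/3600 = 0 + 0.383333 + 0.001931 = 0.385264
  E → positive
Point 3:
  φ: 0 + 6/60 + 12.78/3600 = 0.103550
  N → positive
  Lon: 159 + 26/60 + 46.4/3600 = 159.446222
  hemisphere W, so the sign is −
Point 4:
  Lat: 70° + 10/60 + 54.5/3600 = 70 + 0.166667 + 0.015139 = 70.181806
  S ⇒ negate
  λ: 26′ + 8.8″ = 26.14667′; 101 + 26.14667/60 = 101.435778
  W ⇒ negate
Point 5:
  Latitude: 11′ + 3.08″ = 11.05133′; 73 + 11.05133/60 = 73.184189
  N → positive
  Lon: 179 + 47/60 + 5.3/3600 = 179.784806
  E ⇒ keep positive
Point 6:
  Lat: 88 + 37/60 + 10.02/3600 = 88.619450
  hemisphere S, so the sign is −
  Lon: 152° + 40/60 + 11.8/3600 = 152 + 0.666667 + 0.003278 = 152.669944
  E → positive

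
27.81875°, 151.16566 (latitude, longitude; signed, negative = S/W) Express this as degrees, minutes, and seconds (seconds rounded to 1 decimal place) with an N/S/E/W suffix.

Latitude: whole degrees 27; 49.12500′ → 49′ and 7.500″
Lon: 0.165660 × 60 = 9.93960′ → 9′, remainder × 60 = 56.376″

27°49′7.5″ N, 151°09′56.4″ E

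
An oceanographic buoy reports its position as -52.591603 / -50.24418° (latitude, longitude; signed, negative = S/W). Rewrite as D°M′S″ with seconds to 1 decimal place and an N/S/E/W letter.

52°35′29.8″ S, 50°14′39.0″ W

Latitude is negative → S; |value| = 52.591603
Lat: 0.591603° → 35.49618′; 0.49618 × 60 = 29.771″
Longitude is negative → W; |value| = 50.244180
Lon: 0.244180° → 14.65080′; 0.65080 × 60 = 39.048″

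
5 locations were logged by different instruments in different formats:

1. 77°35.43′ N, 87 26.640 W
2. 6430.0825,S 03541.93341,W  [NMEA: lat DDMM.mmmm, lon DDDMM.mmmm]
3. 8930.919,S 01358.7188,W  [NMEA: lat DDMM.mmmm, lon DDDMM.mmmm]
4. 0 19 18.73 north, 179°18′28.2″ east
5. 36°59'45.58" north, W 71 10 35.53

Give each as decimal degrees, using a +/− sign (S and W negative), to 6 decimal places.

Point 1:
  φ: 35.43′ = 0.590500°; total 77.5905000
  N ⇒ keep positive
  Lon: 26.64′ = 0.444000°; total 87.4440000
  W → negative
Point 2:
  Latitude: degrees = first 2 digits = 64, minutes = 30.0825; 64 + 30.0825/60 = 64.5013750
  S → negative
  Longitude: split at 3 digits → 035° and 41.93341′; 35 + 41.93341/60 = 35.6988902
  W ⇒ negate
Point 3:
  Latitude: split at 2 digits → 89° and 30.919′; 89 + 30.919/60 = 89.5153167
  S → negative
  λ: degrees = first 3 digits = 13, minutes = 58.7188; 13 + 58.7188/60 = 13.9786467
  W → negative
Point 4:
  φ: 19′ + 18.73″ = 19.31217′; 0 + 19.31217/60 = 0.3218694
  N → positive
  Lon: 179 + 18/60 + 28.2/3600 = 179.3078333
  E ⇒ keep positive
Point 5:
  φ: 36 + 59/60 + 45.58/3600 = 36.9959944
  N ⇒ keep positive
  Lon: 10′ + 35.53″ = 10.59217′; 71 + 10.59217/60 = 71.1765361
  W ⇒ negate

1. 77.590500, -87.444000
2. -64.501375, -35.698890
3. -89.515317, -13.978647
4. 0.321869, 179.307833
5. 36.995994, -71.176536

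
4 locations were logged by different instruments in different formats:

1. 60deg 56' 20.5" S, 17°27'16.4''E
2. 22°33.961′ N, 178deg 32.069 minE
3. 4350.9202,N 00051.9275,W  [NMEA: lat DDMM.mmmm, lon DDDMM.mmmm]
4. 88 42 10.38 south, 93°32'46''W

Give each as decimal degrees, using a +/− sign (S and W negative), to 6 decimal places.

1. -60.939028, 17.454556
2. 22.566017, 178.534483
3. 43.848670, -0.865458
4. -88.702883, -93.546111

Point 1:
  Lat: 60° + 56/60 + 20.5/3600 = 60 + 0.933333 + 0.005694 = 60.9390278
  S ⇒ negate
  Longitude: 17 + 27/60 + 16.4/3600 = 17.4545556
  E → positive
Point 2:
  Latitude: 22 + 33.961/60 = 22.5660167
  N → positive
  Longitude: 32.069′ = 0.534483°; total 178.5344833
  E → positive
Point 3:
  Latitude: degrees = first 2 digits = 43, minutes = 50.9202; 43 + 50.9202/60 = 43.8486700
  N ⇒ keep positive
  Longitude: degrees = first 3 digits = 0, minutes = 51.9275; 0 + 51.9275/60 = 0.8654583
  hemisphere W, so the sign is −
Point 4:
  Latitude: 88° + 42/60 + 10.38/3600 = 88 + 0.700000 + 0.002883 = 88.7028833
  S → negative
  Lon: 32′ + 46″ = 32.76667′; 93 + 32.76667/60 = 93.5461111
  W → negative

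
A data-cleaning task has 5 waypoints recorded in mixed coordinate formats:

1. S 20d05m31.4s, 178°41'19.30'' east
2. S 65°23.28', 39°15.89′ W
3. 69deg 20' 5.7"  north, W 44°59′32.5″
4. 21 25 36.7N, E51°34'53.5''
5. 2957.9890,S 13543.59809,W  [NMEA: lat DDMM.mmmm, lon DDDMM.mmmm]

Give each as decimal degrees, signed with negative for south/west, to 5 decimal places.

1. -20.09206, 178.68869
2. -65.38800, -39.26483
3. 69.33492, -44.99236
4. 21.42686, 51.58153
5. -29.96648, -135.72663

Point 1:
  Lat: 20° + 5/60 + 31.4/3600 = 20 + 0.083333 + 0.008722 = 20.092056
  hemisphere S, so the sign is −
  Longitude: 178 + 41/60 + 19.3/3600 = 178.688694
  E → positive
Point 2:
  Latitude: 23.28′ = 0.388000°; total 65.388000
  S → negative
  Longitude: 39 + 15.89/60 = 39.264833
  W → negative
Point 3:
  φ: 69 + 20/60 + 5.7/3600 = 69.334917
  N → positive
  Longitude: 59′ + 32.5″ = 59.54167′; 44 + 59.54167/60 = 44.992361
  W ⇒ negate
Point 4:
  Lat: 25′ + 36.7″ = 25.61167′; 21 + 25.61167/60 = 21.426861
  N → positive
  Longitude: 34′ + 53.5″ = 34.89167′; 51 + 34.89167/60 = 51.581528
  E ⇒ keep positive
Point 5:
  Latitude: degrees = first 2 digits = 29, minutes = 57.989; 29 + 57.989/60 = 29.966483
  hemisphere S, so the sign is −
  Lon: degrees = first 3 digits = 135, minutes = 43.59809; 135 + 43.59809/60 = 135.726635
  W ⇒ negate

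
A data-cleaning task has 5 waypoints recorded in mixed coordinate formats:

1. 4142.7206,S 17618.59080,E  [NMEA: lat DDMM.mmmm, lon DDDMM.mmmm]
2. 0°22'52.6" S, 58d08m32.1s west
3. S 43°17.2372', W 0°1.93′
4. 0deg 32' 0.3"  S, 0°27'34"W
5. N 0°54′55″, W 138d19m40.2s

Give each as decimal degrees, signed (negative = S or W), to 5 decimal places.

Point 1:
  φ: degrees = first 2 digits = 41, minutes = 42.7206; 41 + 42.7206/60 = 41.712010
  S → negative
  Longitude: degrees = first 3 digits = 176, minutes = 18.5908; 176 + 18.5908/60 = 176.309847
  E ⇒ keep positive
Point 2:
  φ: 22′ + 52.6″ = 22.87667′; 0 + 22.87667/60 = 0.381278
  S ⇒ negate
  Longitude: 8′ + 32.1″ = 8.53500′; 58 + 8.53500/60 = 58.142250
  W ⇒ negate
Point 3:
  Latitude: 17.2372′ = 0.287287°; total 43.287287
  S → negative
  Longitude: 1.93′ = 0.032167°; total 0.032167
  hemisphere W, so the sign is −
Point 4:
  Latitude: 0 + 32/60 + 0.3/3600 = 0.533417
  S → negative
  Longitude: 0° + 27/60 + 34/3600 = 0 + 0.450000 + 0.009444 = 0.459444
  W → negative
Point 5:
  φ: 0° + 54/60 + 55/3600 = 0 + 0.900000 + 0.015278 = 0.915278
  N → positive
  Longitude: 19′ + 40.2″ = 19.67000′; 138 + 19.67000/60 = 138.327833
  hemisphere W, so the sign is −

1. -41.71201, 176.30985
2. -0.38128, -58.14225
3. -43.28729, -0.03217
4. -0.53342, -0.45944
5. 0.91528, -138.32783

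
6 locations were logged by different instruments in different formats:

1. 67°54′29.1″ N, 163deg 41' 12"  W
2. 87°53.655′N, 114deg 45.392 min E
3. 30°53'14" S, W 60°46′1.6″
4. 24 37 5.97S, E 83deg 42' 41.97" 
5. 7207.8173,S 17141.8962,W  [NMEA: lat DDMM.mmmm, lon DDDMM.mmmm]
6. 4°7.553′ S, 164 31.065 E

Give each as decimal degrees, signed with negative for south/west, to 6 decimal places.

Point 1:
  φ: 67 + 54/60 + 29.1/3600 = 67.9080833
  N → positive
  λ: 41′ + 12″ = 41.20000′; 163 + 41.20000/60 = 163.6866667
  W → negative
Point 2:
  φ: 87 + 53.655/60 = 87.8942500
  N → positive
  λ: 45.392′ = 0.756533°; total 114.7565333
  E → positive
Point 3:
  Latitude: 30° + 53/60 + 14/3600 = 30 + 0.883333 + 0.003889 = 30.8872222
  hemisphere S, so the sign is −
  Longitude: 60 + 46/60 + 1.6/3600 = 60.7671111
  W → negative
Point 4:
  Lat: 24° + 37/60 + 5.97/3600 = 24 + 0.616667 + 0.001658 = 24.6183250
  S ⇒ negate
  Lon: 83° + 42/60 + 41.97/3600 = 83 + 0.700000 + 0.011658 = 83.7116583
  E ⇒ keep positive
Point 5:
  Latitude: degrees = first 2 digits = 72, minutes = 7.8173; 72 + 7.8173/60 = 72.1302883
  hemisphere S, so the sign is −
  λ: split at 3 digits → 171° and 41.8962′; 171 + 41.8962/60 = 171.6982700
  W → negative
Point 6:
  φ: 4 + 7.553/60 = 4.1258833
  S ⇒ negate
  Longitude: 31.065′ = 0.517750°; total 164.5177500
  E → positive

1. 67.908083, -163.686667
2. 87.894250, 114.756533
3. -30.887222, -60.767111
4. -24.618325, 83.711658
5. -72.130288, -171.698270
6. -4.125883, 164.517750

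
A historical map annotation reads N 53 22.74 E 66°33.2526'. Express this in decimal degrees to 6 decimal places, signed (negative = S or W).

53.379000, 66.554210

Latitude: 53 + 22.74/60 = 53.3790000
N ⇒ keep positive
λ: 33.2526′ = 0.554210°; total 66.5542100
E ⇒ keep positive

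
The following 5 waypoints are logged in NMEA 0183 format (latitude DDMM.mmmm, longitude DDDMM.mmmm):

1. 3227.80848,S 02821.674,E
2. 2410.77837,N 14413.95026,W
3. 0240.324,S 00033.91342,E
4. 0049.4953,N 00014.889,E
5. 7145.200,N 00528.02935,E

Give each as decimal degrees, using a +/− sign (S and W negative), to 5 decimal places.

Point 1:
  Latitude: split at 2 digits → 32° and 27.80848′; 32 + 27.80848/60 = 32.463475
  S → negative
  Lon: degrees = first 3 digits = 28, minutes = 21.674; 28 + 21.674/60 = 28.361233
  E → positive
Point 2:
  φ: split at 2 digits → 24° and 10.77837′; 24 + 10.77837/60 = 24.179640
  N → positive
  Lon: degrees = first 3 digits = 144, minutes = 13.95026; 144 + 13.95026/60 = 144.232504
  W → negative
Point 3:
  Lat: degrees = first 2 digits = 2, minutes = 40.324; 2 + 40.324/60 = 2.672067
  hemisphere S, so the sign is −
  Longitude: split at 3 digits → 000° and 33.91342′; 0 + 33.91342/60 = 0.565224
  E → positive
Point 4:
  Latitude: degrees = first 2 digits = 0, minutes = 49.4953; 0 + 49.4953/60 = 0.824922
  N ⇒ keep positive
  Lon: split at 3 digits → 000° and 14.889′; 0 + 14.889/60 = 0.248150
  E → positive
Point 5:
  Lat: split at 2 digits → 71° and 45.2′; 71 + 45.2/60 = 71.753333
  N → positive
  λ: split at 3 digits → 005° and 28.02935′; 5 + 28.02935/60 = 5.467156
  E ⇒ keep positive

1. -32.46347, 28.36123
2. 24.17964, -144.23250
3. -2.67207, 0.56522
4. 0.82492, 0.24815
5. 71.75333, 5.46716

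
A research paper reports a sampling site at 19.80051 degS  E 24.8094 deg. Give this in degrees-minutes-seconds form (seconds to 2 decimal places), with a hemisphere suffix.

19°48′1.84″ S, 24°48′33.84″ E

Latitude: 0.800510 × 60 = 48.03060′ → 48′, remainder × 60 = 1.8360″
Lon: 0.809400 × 60 = 48.56400′ → 48′, remainder × 60 = 33.8400″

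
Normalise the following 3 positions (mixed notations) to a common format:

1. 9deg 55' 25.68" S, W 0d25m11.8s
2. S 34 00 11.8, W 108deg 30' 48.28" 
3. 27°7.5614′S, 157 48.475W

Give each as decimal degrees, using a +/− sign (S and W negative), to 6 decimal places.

Point 1:
  Latitude: 55′ + 25.68″ = 55.42800′; 9 + 55.42800/60 = 9.9238000
  S ⇒ negate
  λ: 0 + 25/60 + 11.8/3600 = 0.4199444
  W → negative
Point 2:
  Lat: 0′ + 11.8″ = 0.19667′; 34 + 0.19667/60 = 34.0032778
  hemisphere S, so the sign is −
  Lon: 30′ + 48.28″ = 30.80467′; 108 + 30.80467/60 = 108.5134111
  W ⇒ negate
Point 3:
  Lat: 7.5614′ = 0.126023°; total 27.1260233
  S → negative
  λ: 48.475′ = 0.807917°; total 157.8079167
  W → negative

1. -9.923800, -0.419944
2. -34.003278, -108.513411
3. -27.126023, -157.807917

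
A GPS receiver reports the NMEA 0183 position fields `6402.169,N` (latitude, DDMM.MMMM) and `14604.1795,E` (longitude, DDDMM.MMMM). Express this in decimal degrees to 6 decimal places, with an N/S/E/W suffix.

64.036150° N, 146.069658° E

φ: split at 2 digits → 64° and 2.169′; 64 + 2.169/60 = 64.0361500
Longitude: degrees = first 3 digits = 146, minutes = 4.1795; 146 + 4.1795/60 = 146.0696583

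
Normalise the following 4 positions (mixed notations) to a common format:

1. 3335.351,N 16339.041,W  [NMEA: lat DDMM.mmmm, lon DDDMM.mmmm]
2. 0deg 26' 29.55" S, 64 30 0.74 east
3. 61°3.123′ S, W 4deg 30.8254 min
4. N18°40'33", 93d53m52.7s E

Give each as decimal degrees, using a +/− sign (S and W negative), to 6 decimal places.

1. 33.589183, -163.650683
2. -0.441542, 64.500206
3. -61.052050, -4.513757
4. 18.675833, 93.897972

Point 1:
  Latitude: split at 2 digits → 33° and 35.351′; 33 + 35.351/60 = 33.5891833
  N ⇒ keep positive
  Longitude: split at 3 digits → 163° and 39.041′; 163 + 39.041/60 = 163.6506833
  W → negative
Point 2:
  Lat: 26′ + 29.55″ = 26.49250′; 0 + 26.49250/60 = 0.4415417
  hemisphere S, so the sign is −
  λ: 64° + 30/60 + 0.74/3600 = 64 + 0.500000 + 0.000206 = 64.5002056
  E ⇒ keep positive
Point 3:
  φ: 61 + 3.123/60 = 61.0520500
  hemisphere S, so the sign is −
  Lon: 30.8254′ = 0.513757°; total 4.5137567
  W ⇒ negate
Point 4:
  Latitude: 18° + 40/60 + 33/3600 = 18 + 0.666667 + 0.009167 = 18.6758333
  N → positive
  Lon: 93° + 53/60 + 52.7/3600 = 93 + 0.883333 + 0.014639 = 93.8979722
  E → positive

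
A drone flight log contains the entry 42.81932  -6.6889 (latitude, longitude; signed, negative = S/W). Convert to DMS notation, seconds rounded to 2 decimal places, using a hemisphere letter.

42°49′9.55″ N, 6°41′20.04″ W

φ: whole degrees 42; 49.15920′ → 49′ and 9.5520″
Longitude is negative → W; |value| = 6.688900
Lon: 0.688900° → 41.33400′; 0.33400 × 60 = 20.0400″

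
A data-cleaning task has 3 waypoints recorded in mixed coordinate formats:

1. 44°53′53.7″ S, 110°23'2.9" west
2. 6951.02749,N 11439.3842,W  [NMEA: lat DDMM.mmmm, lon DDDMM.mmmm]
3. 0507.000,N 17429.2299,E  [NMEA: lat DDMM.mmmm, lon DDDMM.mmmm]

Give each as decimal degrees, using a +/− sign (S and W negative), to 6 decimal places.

Point 1:
  Latitude: 44° + 53/60 + 53.7/3600 = 44 + 0.883333 + 0.014917 = 44.8982500
  S ⇒ negate
  λ: 110° + 23/60 + 2.9/3600 = 110 + 0.383333 + 0.000806 = 110.3841389
  W → negative
Point 2:
  Latitude: split at 2 digits → 69° and 51.02749′; 69 + 51.02749/60 = 69.8504582
  N ⇒ keep positive
  λ: degrees = first 3 digits = 114, minutes = 39.3842; 114 + 39.3842/60 = 114.6564033
  W → negative
Point 3:
  Lat: split at 2 digits → 05° and 7′; 5 + 7/60 = 5.1166667
  N ⇒ keep positive
  Longitude: degrees = first 3 digits = 174, minutes = 29.2299; 174 + 29.2299/60 = 174.4871650
  E ⇒ keep positive

1. -44.898250, -110.384139
2. 69.850458, -114.656403
3. 5.116667, 174.487165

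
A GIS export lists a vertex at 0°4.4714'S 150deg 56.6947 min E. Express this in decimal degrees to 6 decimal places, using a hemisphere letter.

0.074523° S, 150.944912° E

Lat: 0 + 4.4714/60 = 0.0745233
Lon: 150 + 56.6947/60 = 150.9449117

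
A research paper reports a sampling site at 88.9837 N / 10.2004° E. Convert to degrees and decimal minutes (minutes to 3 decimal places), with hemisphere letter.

φ: minutes = (88.983700 − 88) × 60 = 59.02200
Lon: 10° + 0.200400 × 60 = 10° 12.02400′

88° 59.022′ N, 10° 12.024′ E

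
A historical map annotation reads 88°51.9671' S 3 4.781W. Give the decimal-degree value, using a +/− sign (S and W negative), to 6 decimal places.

-88.866118, -3.079683

Lat: 51.9671′ = 0.866118°; total 88.8661183
hemisphere S, so the sign is −
λ: 4.781′ = 0.079683°; total 3.0796833
W ⇒ negate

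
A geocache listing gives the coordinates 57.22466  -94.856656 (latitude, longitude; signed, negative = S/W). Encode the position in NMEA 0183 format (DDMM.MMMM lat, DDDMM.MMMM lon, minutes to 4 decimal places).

Latitude: fractional part 0.224660 → 13.479600 minutes
Longitude is negative → W; |value| = 94.856656
λ: minutes = (94.856656 − 94) × 60 = 51.399360

5713.4796,N / 09451.3994,W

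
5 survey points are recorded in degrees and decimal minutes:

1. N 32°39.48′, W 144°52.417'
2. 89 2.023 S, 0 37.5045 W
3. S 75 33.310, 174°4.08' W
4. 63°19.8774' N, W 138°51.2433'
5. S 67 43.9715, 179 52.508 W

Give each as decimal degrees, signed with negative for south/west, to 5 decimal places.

Point 1:
  φ: 32 + 39.48/60 = 32.658000
  N → positive
  Lon: 52.417′ = 0.873617°; total 144.873617
  W ⇒ negate
Point 2:
  Latitude: 89 + 2.023/60 = 89.033717
  S ⇒ negate
  λ: 37.5045′ = 0.625075°; total 0.625075
  W ⇒ negate
Point 3:
  φ: 75 + 33.31/60 = 75.555167
  S ⇒ negate
  Lon: 4.08′ = 0.068000°; total 174.068000
  hemisphere W, so the sign is −
Point 4:
  Latitude: 63 + 19.8774/60 = 63.331290
  N ⇒ keep positive
  λ: 51.2433′ = 0.854055°; total 138.854055
  W ⇒ negate
Point 5:
  Lat: 67 + 43.9715/60 = 67.732858
  S ⇒ negate
  Longitude: 179 + 52.508/60 = 179.875133
  W ⇒ negate

1. 32.65800, -144.87362
2. -89.03372, -0.62508
3. -75.55517, -174.06800
4. 63.33129, -138.85406
5. -67.73286, -179.87513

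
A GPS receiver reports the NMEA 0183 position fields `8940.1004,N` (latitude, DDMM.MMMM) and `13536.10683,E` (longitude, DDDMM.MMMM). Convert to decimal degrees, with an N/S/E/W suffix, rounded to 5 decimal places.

89.66834° N, 135.60178° E

Latitude: degrees = first 2 digits = 89, minutes = 40.1004; 89 + 40.1004/60 = 89.668340
Lon: degrees = first 3 digits = 135, minutes = 36.10683; 135 + 36.10683/60 = 135.601781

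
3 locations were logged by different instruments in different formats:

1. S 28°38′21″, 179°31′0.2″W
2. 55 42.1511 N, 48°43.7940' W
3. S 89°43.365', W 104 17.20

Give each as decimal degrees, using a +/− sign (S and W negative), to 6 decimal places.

1. -28.639167, -179.516722
2. 55.702518, -48.729900
3. -89.722750, -104.286667

Point 1:
  Lat: 28 + 38/60 + 21/3600 = 28.6391667
  S → negative
  Longitude: 179° + 31/60 + 0.2/3600 = 179 + 0.516667 + 0.000056 = 179.5167222
  W ⇒ negate
Point 2:
  Lat: 42.1511′ = 0.702518°; total 55.7025183
  N → positive
  Lon: 43.794′ = 0.729900°; total 48.7299000
  hemisphere W, so the sign is −
Point 3:
  φ: 89 + 43.365/60 = 89.7227500
  S ⇒ negate
  Lon: 17.2′ = 0.286667°; total 104.2866667
  hemisphere W, so the sign is −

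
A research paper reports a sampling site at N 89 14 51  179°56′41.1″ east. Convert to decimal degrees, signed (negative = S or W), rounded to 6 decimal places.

89.247500, 179.944750

Lat: 14′ + 51″ = 14.85000′; 89 + 14.85000/60 = 89.2475000
N → positive
Longitude: 56′ + 41.1″ = 56.68500′; 179 + 56.68500/60 = 179.9447500
E ⇒ keep positive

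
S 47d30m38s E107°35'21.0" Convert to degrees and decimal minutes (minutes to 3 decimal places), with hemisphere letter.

47° 30.633′ S, 107° 35.350′ E

Lat: 30 + 38/60 = 30.63333′
Longitude: 35 + 21/60 = 35.35000′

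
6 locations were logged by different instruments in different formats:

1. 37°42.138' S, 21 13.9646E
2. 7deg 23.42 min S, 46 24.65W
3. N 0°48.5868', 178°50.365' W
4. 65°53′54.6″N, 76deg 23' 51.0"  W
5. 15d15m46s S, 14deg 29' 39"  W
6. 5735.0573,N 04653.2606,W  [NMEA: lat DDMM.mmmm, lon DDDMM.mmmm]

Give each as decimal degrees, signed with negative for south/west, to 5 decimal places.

1. -37.70230, 21.23274
2. -7.39033, -46.41083
3. 0.80978, -178.83942
4. 65.89850, -76.39750
5. -15.26278, -14.49417
6. 57.58429, -46.88768

Point 1:
  Latitude: 37 + 42.138/60 = 37.702300
  hemisphere S, so the sign is −
  λ: 13.9646′ = 0.232743°; total 21.232743
  E ⇒ keep positive
Point 2:
  φ: 7 + 23.42/60 = 7.390333
  hemisphere S, so the sign is −
  Longitude: 24.65′ = 0.410833°; total 46.410833
  hemisphere W, so the sign is −
Point 3:
  Lat: 0 + 48.5868/60 = 0.809780
  N → positive
  Lon: 50.365′ = 0.839417°; total 178.839417
  hemisphere W, so the sign is −
Point 4:
  φ: 65° + 53/60 + 54.6/3600 = 65 + 0.883333 + 0.015167 = 65.898500
  N ⇒ keep positive
  λ: 76 + 23/60 + 51/3600 = 76.397500
  W → negative
Point 5:
  Latitude: 15 + 15/60 + 46/3600 = 15.262778
  S → negative
  Lon: 14° + 29/60 + 39/3600 = 14 + 0.483333 + 0.010833 = 14.494167
  W ⇒ negate
Point 6:
  Latitude: degrees = first 2 digits = 57, minutes = 35.0573; 57 + 35.0573/60 = 57.584288
  N → positive
  λ: split at 3 digits → 046° and 53.2606′; 46 + 53.2606/60 = 46.887677
  W ⇒ negate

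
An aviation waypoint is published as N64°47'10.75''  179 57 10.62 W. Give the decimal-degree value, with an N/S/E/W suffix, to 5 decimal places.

Latitude: 64° + 47/60 + 10.75/3600 = 64 + 0.783333 + 0.002986 = 64.786319
λ: 179° + 57/60 + 10.62/3600 = 179 + 0.950000 + 0.002950 = 179.952950

64.78632° N, 179.95295° W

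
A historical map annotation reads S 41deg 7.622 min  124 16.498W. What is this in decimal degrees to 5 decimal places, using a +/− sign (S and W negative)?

φ: 7.622′ = 0.127033°; total 41.127033
hemisphere S, so the sign is −
Longitude: 124 + 16.498/60 = 124.274967
W → negative

-41.12703, -124.27497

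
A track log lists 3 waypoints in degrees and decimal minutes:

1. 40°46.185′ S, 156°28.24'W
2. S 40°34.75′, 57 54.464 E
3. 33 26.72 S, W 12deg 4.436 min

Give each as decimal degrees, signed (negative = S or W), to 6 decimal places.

Point 1:
  Lat: 46.185′ = 0.769750°; total 40.7697500
  S ⇒ negate
  λ: 156 + 28.24/60 = 156.4706667
  W → negative
Point 2:
  Lat: 40 + 34.75/60 = 40.5791667
  S ⇒ negate
  Lon: 54.464′ = 0.907733°; total 57.9077333
  E ⇒ keep positive
Point 3:
  Lat: 33 + 26.72/60 = 33.4453333
  S → negative
  Lon: 12 + 4.436/60 = 12.0739333
  W ⇒ negate

1. -40.769750, -156.470667
2. -40.579167, 57.907733
3. -33.445333, -12.073933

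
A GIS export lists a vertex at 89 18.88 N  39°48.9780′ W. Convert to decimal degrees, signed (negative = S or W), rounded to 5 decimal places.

89.31467, -39.81630

φ: 89 + 18.88/60 = 89.314667
N → positive
λ: 39 + 48.978/60 = 39.816300
hemisphere W, so the sign is −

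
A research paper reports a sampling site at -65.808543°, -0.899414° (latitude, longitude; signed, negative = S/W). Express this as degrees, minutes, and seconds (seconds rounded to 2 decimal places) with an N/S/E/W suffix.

Latitude is negative → S; |value| = 65.808543
φ: 0.808543 × 60 = 48.51258′ → 48′, remainder × 60 = 30.7548″
Longitude is negative → W; |value| = 0.899414
λ: whole degrees 0; 53.96484′ → 53′ and 57.8904″

65°48′30.75″ S, 0°53′57.89″ W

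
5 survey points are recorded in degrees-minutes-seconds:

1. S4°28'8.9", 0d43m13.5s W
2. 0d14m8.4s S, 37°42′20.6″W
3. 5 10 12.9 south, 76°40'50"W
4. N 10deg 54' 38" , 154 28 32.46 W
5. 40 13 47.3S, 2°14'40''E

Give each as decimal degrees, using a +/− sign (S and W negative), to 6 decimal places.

Point 1:
  φ: 4° + 28/60 + 8.9/3600 = 4 + 0.466667 + 0.002472 = 4.4691389
  hemisphere S, so the sign is −
  Longitude: 0 + 43/60 + 13.5/3600 = 0.7204167
  W ⇒ negate
Point 2:
  φ: 0 + 14/60 + 8.4/3600 = 0.2356667
  hemisphere S, so the sign is −
  Longitude: 37° + 42/60 + 20.6/3600 = 37 + 0.700000 + 0.005722 = 37.7057222
  hemisphere W, so the sign is −
Point 3:
  φ: 10′ + 12.9″ = 10.21500′; 5 + 10.21500/60 = 5.1702500
  hemisphere S, so the sign is −
  λ: 76 + 40/60 + 50/3600 = 76.6805556
  hemisphere W, so the sign is −
Point 4:
  φ: 54′ + 38″ = 54.63333′; 10 + 54.63333/60 = 10.9105556
  N ⇒ keep positive
  λ: 154° + 28/60 + 32.46/3600 = 154 + 0.466667 + 0.009017 = 154.4756833
  hemisphere W, so the sign is −
Point 5:
  φ: 40° + 13/60 + 47.3/3600 = 40 + 0.216667 + 0.013139 = 40.2298056
  hemisphere S, so the sign is −
  Longitude: 2° + 14/60 + 40/3600 = 2 + 0.233333 + 0.011111 = 2.2444444
  E → positive

1. -4.469139, -0.720417
2. -0.235667, -37.705722
3. -5.170250, -76.680556
4. 10.910556, -154.475683
5. -40.229806, 2.244444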